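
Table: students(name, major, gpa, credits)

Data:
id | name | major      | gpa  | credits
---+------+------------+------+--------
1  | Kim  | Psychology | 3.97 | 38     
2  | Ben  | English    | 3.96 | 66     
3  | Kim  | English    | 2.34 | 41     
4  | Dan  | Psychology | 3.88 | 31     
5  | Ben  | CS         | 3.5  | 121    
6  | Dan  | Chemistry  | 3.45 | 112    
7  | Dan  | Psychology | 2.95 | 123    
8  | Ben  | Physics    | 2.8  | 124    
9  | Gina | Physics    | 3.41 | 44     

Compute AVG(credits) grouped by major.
SELECT major, AVG(credits) as result
FROM students
GROUP BY major

Result:
  CS: 121.00
  Chemistry: 112.00
  English: 53.50
  Physics: 84.00
  Psychology: 64.00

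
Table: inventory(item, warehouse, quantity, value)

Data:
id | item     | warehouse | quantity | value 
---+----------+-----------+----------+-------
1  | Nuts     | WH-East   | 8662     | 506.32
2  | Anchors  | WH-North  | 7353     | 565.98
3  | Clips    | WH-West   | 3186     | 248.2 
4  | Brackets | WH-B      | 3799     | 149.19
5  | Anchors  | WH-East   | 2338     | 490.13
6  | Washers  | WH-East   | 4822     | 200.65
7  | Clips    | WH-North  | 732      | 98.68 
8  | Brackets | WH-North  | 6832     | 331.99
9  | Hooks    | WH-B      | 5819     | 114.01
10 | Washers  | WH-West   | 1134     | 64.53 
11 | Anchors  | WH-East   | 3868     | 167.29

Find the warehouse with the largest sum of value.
SELECT warehouse, SUM(value) as val
FROM inventory
GROUP BY warehouse
ORDER BY val DESC
LIMIT 1

Result: WH-East with sum(value) = 1364.39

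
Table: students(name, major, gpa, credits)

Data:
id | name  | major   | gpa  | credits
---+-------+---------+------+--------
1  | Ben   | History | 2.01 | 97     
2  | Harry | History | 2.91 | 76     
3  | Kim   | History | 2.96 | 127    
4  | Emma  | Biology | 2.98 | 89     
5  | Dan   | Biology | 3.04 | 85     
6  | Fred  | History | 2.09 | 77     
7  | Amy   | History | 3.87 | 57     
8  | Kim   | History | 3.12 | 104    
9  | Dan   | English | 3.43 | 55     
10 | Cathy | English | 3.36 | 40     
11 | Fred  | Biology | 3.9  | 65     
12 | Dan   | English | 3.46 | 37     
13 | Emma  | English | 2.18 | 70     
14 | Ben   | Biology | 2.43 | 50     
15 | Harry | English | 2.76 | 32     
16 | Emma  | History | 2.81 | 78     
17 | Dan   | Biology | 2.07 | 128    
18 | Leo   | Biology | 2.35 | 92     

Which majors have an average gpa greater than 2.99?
SELECT major, AVG(gpa)
FROM students
GROUP BY major
HAVING AVG(gpa) > 2.99

Result:
  English: avg=3.04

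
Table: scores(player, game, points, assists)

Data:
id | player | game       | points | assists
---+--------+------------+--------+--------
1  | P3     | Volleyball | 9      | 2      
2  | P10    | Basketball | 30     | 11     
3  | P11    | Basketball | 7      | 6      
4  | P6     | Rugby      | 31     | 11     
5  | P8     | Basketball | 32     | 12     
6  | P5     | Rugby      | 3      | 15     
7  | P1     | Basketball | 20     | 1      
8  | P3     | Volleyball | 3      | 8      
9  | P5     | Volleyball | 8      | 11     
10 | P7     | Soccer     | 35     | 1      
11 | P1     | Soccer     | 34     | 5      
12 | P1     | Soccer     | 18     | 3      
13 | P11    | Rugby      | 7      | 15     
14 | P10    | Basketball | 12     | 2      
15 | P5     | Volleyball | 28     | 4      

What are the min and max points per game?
SELECT game, MIN(points), MAX(points)
FROM scores
GROUP BY game

Result:
  Basketball: min=7, max=32
  Rugby: min=3, max=31
  Soccer: min=18, max=35
  Volleyball: min=3, max=28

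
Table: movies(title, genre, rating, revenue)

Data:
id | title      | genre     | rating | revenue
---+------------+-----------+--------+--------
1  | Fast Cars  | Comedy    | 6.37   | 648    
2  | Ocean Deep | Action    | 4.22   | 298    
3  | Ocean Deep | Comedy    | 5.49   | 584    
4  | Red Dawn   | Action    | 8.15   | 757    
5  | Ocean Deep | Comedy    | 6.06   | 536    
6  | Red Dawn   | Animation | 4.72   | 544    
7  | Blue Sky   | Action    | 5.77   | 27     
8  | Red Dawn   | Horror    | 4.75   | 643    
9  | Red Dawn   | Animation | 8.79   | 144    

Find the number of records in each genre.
SELECT genre, COUNT(*) as count
FROM movies
GROUP BY genre

Result:
  Action: 3
  Animation: 2
  Comedy: 3
  Horror: 1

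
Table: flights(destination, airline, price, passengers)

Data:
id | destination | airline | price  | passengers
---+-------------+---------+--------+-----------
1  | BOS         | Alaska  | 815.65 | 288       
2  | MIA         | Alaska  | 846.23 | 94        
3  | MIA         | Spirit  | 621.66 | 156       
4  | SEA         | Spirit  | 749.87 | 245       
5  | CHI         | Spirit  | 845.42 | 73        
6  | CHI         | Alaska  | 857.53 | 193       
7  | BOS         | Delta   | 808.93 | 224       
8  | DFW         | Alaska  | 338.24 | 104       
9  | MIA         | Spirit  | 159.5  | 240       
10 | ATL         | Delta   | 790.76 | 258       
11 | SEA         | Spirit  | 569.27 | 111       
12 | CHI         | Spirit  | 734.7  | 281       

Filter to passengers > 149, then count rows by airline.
SELECT airline, COUNT(*)
FROM flights
WHERE passengers > 149
GROUP BY airline

Note: WHERE filters rows before grouping.

Result:
  Alaska: 2
  Delta: 2
  Spirit: 4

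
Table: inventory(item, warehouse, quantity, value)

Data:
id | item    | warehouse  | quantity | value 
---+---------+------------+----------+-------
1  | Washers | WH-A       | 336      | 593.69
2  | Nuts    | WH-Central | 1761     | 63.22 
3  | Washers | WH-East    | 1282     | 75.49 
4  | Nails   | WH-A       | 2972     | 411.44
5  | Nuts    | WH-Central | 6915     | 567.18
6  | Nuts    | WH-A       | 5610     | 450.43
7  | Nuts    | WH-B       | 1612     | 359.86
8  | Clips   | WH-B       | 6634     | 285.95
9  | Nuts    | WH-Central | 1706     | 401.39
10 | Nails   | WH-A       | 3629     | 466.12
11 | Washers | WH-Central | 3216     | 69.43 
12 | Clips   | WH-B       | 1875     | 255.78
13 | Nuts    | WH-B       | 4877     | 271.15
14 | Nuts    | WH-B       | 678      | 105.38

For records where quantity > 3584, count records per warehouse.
SELECT warehouse, COUNT(*)
FROM inventory
WHERE quantity > 3584
GROUP BY warehouse

Note: WHERE filters rows before grouping.

Result:
  WH-A: 2
  WH-B: 2
  WH-Central: 1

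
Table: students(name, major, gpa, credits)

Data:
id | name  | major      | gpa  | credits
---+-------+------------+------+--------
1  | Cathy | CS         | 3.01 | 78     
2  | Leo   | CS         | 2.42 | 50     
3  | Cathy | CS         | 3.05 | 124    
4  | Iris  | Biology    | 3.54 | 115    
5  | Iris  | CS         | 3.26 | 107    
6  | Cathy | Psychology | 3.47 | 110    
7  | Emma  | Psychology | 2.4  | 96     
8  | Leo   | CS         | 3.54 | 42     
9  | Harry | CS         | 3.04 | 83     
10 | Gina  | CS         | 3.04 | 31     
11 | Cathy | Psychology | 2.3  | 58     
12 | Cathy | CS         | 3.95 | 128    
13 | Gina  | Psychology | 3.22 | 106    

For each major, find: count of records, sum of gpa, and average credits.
SELECT major,
       COUNT(*) as cnt,
       SUM(gpa) as total_gpa,
       AVG(credits) as avg_credits
FROM students
GROUP BY major

Result:
  Biology: 1 records, 3.54 total gpa, 115.00 avg credits
  CS: 8 records, 25.31 total gpa, 80.38 avg credits
  Psychology: 4 records, 11.39 total gpa, 92.50 avg credits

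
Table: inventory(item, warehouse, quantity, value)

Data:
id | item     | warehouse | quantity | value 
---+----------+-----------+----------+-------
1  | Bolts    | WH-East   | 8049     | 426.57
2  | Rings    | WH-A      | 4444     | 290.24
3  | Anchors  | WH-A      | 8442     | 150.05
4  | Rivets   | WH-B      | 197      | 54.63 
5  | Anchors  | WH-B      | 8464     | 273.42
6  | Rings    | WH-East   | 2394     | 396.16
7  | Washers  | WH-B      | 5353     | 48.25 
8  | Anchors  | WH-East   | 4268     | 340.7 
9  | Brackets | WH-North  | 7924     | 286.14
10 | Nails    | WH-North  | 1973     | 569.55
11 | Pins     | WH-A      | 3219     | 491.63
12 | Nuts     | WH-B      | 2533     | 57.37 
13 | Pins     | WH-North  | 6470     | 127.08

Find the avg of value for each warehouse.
SELECT warehouse, AVG(value) as result
FROM inventory
GROUP BY warehouse

Result:
  WH-A: 310.64
  WH-B: 108.42
  WH-East: 387.81
  WH-North: 327.59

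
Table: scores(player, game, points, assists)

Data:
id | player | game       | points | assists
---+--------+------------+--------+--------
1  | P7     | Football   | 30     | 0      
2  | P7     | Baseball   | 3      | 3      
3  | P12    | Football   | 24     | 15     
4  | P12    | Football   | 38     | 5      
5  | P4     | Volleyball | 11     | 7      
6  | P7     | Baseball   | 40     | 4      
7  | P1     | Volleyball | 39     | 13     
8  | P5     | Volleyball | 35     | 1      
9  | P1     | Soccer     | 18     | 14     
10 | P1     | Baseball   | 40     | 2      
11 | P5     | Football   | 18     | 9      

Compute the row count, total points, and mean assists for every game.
SELECT game,
       COUNT(*) as cnt,
       SUM(points) as total_points,
       AVG(assists) as avg_assists
FROM scores
GROUP BY game

Result:
  Baseball: 3 records, 83 total points, 3.00 avg assists
  Football: 4 records, 110 total points, 7.25 avg assists
  Soccer: 1 records, 18 total points, 14.00 avg assists
  Volleyball: 3 records, 85 total points, 7.00 avg assists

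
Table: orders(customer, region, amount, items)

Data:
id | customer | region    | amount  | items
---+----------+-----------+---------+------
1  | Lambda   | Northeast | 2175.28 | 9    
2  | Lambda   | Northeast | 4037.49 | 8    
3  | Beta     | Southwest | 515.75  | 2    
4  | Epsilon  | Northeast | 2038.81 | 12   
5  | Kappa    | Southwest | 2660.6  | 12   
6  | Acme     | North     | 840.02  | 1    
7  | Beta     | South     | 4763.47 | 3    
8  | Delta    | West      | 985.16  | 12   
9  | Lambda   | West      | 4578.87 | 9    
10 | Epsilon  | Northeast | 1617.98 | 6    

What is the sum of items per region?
SELECT region, SUM(items) as result
FROM orders
GROUP BY region

Result:
  North: 1
  Northeast: 35
  South: 3
  Southwest: 14
  West: 21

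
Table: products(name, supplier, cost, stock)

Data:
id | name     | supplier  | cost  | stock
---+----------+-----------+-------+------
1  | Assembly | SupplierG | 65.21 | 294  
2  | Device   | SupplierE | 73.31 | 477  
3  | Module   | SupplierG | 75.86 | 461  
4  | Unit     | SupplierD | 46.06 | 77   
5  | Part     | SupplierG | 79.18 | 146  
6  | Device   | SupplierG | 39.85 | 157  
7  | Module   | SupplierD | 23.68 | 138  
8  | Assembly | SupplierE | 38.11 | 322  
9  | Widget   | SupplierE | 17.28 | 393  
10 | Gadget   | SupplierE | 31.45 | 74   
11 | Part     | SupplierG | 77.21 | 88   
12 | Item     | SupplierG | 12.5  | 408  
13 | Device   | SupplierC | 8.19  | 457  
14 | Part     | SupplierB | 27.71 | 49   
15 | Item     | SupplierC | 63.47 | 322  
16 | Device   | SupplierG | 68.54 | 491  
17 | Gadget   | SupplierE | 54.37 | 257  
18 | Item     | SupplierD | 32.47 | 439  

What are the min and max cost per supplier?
SELECT supplier, MIN(cost), MAX(cost)
FROM products
GROUP BY supplier

Result:
  SupplierB: min=27.71, max=27.71
  SupplierC: min=8.19, max=63.47
  SupplierD: min=23.68, max=46.06
  SupplierE: min=17.28, max=73.31
  SupplierG: min=12.50, max=79.18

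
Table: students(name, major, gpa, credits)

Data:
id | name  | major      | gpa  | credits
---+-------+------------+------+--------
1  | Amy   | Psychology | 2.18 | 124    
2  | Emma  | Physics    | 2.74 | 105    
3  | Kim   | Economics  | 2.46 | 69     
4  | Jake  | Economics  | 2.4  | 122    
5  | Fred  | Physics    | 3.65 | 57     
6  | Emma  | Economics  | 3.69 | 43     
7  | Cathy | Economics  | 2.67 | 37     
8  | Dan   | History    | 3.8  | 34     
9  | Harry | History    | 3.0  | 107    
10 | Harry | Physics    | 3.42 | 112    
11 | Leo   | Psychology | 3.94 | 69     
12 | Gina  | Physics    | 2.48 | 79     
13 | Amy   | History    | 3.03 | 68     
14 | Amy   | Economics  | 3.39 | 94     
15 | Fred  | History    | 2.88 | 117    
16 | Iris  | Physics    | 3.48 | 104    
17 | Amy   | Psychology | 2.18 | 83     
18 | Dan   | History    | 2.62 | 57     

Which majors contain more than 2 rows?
SELECT major, COUNT(*) as cnt
FROM students
GROUP BY major
HAVING COUNT(*) > 2

Result:
  Economics: 5
  History: 5
  Physics: 5
  Psychology: 3

Note: HAVING filters groups after aggregation, WHERE filters rows before.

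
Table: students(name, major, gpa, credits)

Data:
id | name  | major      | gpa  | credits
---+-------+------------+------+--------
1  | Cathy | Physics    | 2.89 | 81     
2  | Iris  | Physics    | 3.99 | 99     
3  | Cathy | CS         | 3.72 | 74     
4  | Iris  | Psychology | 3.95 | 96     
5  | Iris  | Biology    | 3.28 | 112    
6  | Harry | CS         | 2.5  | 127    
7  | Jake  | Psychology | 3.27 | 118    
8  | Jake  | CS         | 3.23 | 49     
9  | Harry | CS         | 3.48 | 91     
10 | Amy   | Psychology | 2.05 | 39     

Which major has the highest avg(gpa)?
SELECT major, AVG(gpa) as val
FROM students
GROUP BY major
ORDER BY val DESC
LIMIT 1

Result: Physics with avg(gpa) = 3.44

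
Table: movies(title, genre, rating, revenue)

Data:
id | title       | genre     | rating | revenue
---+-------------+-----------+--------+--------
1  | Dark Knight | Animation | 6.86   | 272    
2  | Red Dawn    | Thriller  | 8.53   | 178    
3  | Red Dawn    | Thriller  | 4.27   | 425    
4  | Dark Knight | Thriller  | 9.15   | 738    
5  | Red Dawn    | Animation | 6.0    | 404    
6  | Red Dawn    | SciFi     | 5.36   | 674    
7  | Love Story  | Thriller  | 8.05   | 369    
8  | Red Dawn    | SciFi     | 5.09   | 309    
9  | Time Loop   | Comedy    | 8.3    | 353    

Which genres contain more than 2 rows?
SELECT genre, COUNT(*) as cnt
FROM movies
GROUP BY genre
HAVING COUNT(*) > 2

Result:
  Thriller: 4

Note: HAVING filters groups after aggregation, WHERE filters rows before.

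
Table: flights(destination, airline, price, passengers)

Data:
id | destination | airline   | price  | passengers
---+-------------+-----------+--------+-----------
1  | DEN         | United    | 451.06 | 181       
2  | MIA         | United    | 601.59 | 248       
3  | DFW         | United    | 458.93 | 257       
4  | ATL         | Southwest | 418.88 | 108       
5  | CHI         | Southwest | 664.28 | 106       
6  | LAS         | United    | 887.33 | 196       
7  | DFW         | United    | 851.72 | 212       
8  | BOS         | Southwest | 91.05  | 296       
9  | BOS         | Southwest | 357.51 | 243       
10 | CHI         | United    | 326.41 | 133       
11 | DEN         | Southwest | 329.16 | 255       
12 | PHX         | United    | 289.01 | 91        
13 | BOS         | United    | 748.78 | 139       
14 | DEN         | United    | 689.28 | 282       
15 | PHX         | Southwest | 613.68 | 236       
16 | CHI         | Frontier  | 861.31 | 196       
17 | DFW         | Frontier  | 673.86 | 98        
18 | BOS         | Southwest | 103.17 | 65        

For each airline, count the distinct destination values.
SELECT airline, COUNT(DISTINCT destination)
FROM flights
GROUP BY airline

Result:
  Frontier: 2 distinct
  Southwest: 5 distinct
  United: 7 distinct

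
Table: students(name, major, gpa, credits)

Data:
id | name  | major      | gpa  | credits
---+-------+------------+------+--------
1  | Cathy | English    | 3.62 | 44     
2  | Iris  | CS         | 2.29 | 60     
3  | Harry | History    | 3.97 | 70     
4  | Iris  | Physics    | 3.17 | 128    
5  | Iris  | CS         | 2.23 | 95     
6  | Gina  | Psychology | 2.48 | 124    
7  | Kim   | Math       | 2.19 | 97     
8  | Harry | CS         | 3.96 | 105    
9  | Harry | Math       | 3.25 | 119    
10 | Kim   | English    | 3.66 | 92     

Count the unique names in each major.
SELECT major, COUNT(DISTINCT name)
FROM students
GROUP BY major

Result:
  CS: 2 distinct
  English: 2 distinct
  History: 1 distinct
  Math: 2 distinct
  Physics: 1 distinct
  Psychology: 1 distinct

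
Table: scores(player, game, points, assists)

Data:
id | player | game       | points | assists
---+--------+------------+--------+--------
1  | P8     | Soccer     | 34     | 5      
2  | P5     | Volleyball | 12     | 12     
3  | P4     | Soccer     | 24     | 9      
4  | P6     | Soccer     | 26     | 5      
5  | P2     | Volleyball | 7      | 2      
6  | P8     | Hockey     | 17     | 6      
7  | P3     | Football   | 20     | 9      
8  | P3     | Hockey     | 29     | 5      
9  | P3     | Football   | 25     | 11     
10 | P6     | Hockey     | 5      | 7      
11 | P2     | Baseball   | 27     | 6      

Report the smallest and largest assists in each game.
SELECT game, MIN(assists), MAX(assists)
FROM scores
GROUP BY game

Result:
  Baseball: min=6, max=6
  Football: min=9, max=11
  Hockey: min=5, max=7
  Soccer: min=5, max=9
  Volleyball: min=2, max=12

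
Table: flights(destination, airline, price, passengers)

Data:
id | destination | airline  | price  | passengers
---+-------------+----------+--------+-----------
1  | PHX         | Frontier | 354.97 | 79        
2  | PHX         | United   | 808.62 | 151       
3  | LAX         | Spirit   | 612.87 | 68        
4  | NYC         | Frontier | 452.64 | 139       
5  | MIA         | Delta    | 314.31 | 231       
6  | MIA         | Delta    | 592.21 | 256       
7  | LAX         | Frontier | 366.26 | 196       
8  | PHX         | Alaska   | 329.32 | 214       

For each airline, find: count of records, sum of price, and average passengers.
SELECT airline,
       COUNT(*) as cnt,
       SUM(price) as total_price,
       AVG(passengers) as avg_passengers
FROM flights
GROUP BY airline

Result:
  Alaska: 1 records, 329.32 total price, 214.00 avg passengers
  Delta: 2 records, 906.52 total price, 243.50 avg passengers
  Frontier: 3 records, 1173.87 total price, 138.00 avg passengers
  Spirit: 1 records, 612.87 total price, 68.00 avg passengers
  United: 1 records, 808.62 total price, 151.00 avg passengers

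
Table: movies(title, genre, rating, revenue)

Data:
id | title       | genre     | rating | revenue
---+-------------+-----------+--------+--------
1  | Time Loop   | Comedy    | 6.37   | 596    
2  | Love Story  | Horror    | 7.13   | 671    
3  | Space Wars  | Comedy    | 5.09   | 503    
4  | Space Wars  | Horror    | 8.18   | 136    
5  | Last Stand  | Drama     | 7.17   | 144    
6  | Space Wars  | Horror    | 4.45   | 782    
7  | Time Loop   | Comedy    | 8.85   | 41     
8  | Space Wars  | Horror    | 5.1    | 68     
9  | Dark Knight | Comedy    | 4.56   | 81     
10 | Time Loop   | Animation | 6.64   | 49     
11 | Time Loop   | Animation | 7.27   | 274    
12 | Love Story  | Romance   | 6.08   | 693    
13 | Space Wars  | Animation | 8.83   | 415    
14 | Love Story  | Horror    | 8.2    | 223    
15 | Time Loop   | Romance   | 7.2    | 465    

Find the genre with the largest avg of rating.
SELECT genre, AVG(rating) as val
FROM movies
GROUP BY genre
ORDER BY val DESC
LIMIT 1

Result: Animation with avg(rating) = 7.58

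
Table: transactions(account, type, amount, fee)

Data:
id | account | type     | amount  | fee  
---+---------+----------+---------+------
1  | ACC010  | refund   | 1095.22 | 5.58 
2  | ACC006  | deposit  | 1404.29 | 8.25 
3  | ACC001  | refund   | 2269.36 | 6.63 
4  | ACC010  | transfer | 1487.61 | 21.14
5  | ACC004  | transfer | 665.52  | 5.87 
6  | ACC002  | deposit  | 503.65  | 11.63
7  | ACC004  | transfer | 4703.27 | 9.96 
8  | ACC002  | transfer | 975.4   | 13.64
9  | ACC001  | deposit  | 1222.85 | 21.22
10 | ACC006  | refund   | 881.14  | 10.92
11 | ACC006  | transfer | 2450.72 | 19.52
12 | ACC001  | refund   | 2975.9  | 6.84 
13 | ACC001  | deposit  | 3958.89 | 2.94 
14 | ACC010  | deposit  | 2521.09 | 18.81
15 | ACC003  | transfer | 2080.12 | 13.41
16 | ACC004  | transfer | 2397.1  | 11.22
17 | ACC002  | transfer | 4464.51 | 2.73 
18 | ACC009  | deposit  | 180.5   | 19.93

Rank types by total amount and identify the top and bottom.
SELECT type, SUM(amount)
FROM transactions
GROUP BY type
ORDER BY SUM(amount)

All groups:
  refund: 7221.62
  deposit: 9791.27
  transfer: 19224.25

Highest: transfer (19224.25)
Lowest: refund (7221.62)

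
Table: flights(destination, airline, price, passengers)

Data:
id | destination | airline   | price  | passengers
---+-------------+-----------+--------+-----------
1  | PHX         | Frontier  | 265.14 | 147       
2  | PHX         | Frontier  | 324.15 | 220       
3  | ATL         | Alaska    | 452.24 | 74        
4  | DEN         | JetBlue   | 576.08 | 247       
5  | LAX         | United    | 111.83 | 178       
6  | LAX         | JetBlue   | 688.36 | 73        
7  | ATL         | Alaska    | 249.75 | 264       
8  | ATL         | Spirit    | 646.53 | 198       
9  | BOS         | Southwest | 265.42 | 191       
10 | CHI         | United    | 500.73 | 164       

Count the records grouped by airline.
SELECT airline, COUNT(*) as count
FROM flights
GROUP BY airline

Result:
  Alaska: 2
  Frontier: 2
  JetBlue: 2
  Southwest: 1
  Spirit: 1
  United: 2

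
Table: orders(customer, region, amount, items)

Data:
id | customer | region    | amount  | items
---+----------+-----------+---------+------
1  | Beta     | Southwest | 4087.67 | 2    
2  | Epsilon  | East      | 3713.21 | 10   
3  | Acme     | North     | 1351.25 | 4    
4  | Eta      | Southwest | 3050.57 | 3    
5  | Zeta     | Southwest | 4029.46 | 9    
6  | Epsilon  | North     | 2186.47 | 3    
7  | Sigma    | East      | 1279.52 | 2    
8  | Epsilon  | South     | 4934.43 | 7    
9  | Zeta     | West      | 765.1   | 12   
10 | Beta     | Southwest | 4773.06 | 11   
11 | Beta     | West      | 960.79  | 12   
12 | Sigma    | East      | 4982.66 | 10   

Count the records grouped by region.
SELECT region, COUNT(*) as count
FROM orders
GROUP BY region

Result:
  East: 3
  North: 2
  South: 1
  Southwest: 4
  West: 2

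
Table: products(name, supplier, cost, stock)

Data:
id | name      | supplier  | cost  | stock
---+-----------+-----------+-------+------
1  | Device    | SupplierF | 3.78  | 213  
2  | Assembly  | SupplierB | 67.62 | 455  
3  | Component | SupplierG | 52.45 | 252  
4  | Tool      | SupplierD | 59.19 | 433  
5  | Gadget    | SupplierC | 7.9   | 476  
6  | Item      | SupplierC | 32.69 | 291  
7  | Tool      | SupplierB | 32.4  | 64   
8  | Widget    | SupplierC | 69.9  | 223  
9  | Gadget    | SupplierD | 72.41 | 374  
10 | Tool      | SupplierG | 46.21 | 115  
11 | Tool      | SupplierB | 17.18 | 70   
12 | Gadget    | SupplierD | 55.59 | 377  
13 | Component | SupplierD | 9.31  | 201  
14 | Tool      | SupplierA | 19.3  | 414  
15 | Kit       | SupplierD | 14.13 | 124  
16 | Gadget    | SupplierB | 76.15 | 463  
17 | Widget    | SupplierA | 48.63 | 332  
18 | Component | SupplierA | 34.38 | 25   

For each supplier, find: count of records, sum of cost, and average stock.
SELECT supplier,
       COUNT(*) as cnt,
       SUM(cost) as total_cost,
       AVG(stock) as avg_stock
FROM products
GROUP BY supplier

Result:
  SupplierA: 3 records, 102.31 total cost, 257.00 avg stock
  SupplierB: 4 records, 193.35 total cost, 263.00 avg stock
  SupplierC: 3 records, 110.49 total cost, 330.00 avg stock
  SupplierD: 5 records, 210.63 total cost, 301.80 avg stock
  SupplierF: 1 records, 3.78 total cost, 213.00 avg stock
  SupplierG: 2 records, 98.66 total cost, 183.50 avg stock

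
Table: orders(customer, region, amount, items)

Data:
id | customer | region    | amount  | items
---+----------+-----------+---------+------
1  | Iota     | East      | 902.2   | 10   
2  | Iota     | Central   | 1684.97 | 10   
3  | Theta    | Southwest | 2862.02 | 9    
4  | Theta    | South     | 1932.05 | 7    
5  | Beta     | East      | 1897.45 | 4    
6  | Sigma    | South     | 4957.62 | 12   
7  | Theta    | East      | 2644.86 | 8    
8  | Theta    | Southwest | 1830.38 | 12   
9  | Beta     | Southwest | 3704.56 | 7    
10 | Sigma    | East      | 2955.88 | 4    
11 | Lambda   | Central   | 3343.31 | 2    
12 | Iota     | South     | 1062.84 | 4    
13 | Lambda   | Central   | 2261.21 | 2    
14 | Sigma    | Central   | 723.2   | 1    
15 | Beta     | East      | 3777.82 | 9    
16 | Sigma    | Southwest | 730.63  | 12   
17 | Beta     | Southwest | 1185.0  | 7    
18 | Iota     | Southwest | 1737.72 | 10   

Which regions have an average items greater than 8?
SELECT region, AVG(items)
FROM orders
GROUP BY region
HAVING AVG(items) > 8

Result:
  Southwest: avg=9.50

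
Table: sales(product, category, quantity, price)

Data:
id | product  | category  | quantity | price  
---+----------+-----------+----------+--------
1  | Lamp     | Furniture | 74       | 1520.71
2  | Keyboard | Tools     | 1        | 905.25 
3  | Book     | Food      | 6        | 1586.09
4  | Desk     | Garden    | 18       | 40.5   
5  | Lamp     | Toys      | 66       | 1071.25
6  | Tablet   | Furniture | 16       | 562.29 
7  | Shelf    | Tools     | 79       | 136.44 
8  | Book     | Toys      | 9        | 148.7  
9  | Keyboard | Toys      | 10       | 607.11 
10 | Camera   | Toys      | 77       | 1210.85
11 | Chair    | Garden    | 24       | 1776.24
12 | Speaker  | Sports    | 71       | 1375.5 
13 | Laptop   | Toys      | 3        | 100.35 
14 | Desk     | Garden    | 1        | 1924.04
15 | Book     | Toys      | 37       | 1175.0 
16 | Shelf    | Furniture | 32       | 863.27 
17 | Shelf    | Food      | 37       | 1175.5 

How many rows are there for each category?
SELECT category, COUNT(*) as count
FROM sales
GROUP BY category

Result:
  Food: 2
  Furniture: 3
  Garden: 3
  Sports: 1
  Tools: 2
  Toys: 6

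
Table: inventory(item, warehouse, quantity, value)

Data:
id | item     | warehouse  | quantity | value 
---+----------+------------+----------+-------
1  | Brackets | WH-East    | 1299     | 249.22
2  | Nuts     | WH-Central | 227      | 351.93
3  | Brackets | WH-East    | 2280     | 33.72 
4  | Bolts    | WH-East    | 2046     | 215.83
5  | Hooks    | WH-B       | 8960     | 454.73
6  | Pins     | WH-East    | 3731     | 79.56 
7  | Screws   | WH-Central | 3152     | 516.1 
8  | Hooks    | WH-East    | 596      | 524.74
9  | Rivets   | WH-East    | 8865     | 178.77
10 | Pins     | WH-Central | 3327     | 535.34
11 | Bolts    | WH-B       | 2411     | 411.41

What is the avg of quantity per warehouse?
SELECT warehouse, AVG(quantity) as result
FROM inventory
GROUP BY warehouse

Result:
  WH-B: 5685.50
  WH-Central: 2235.33
  WH-East: 3136.17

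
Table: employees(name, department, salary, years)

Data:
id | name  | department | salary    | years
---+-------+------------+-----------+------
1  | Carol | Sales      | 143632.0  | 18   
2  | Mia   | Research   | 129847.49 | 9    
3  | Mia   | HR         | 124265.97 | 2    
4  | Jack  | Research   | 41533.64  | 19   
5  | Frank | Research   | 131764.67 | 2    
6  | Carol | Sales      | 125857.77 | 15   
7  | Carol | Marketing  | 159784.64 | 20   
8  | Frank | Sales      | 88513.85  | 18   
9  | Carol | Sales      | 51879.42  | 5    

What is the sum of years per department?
SELECT department, SUM(years) as result
FROM employees
GROUP BY department

Result:
  HR: 2
  Marketing: 20
  Research: 30
  Sales: 56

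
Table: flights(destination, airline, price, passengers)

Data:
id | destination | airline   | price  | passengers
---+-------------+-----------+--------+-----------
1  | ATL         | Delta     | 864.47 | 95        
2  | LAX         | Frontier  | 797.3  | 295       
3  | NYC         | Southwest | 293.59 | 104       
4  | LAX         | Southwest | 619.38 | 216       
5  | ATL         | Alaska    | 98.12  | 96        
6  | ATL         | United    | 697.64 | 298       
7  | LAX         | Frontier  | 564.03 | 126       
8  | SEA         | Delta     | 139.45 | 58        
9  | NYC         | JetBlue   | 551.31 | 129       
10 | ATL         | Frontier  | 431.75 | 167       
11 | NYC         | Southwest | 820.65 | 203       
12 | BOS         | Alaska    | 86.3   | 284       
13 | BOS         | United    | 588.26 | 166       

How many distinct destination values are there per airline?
SELECT airline, COUNT(DISTINCT destination)
FROM flights
GROUP BY airline

Result:
  Alaska: 2 distinct
  Delta: 2 distinct
  Frontier: 2 distinct
  JetBlue: 1 distinct
  Southwest: 2 distinct
  United: 2 distinct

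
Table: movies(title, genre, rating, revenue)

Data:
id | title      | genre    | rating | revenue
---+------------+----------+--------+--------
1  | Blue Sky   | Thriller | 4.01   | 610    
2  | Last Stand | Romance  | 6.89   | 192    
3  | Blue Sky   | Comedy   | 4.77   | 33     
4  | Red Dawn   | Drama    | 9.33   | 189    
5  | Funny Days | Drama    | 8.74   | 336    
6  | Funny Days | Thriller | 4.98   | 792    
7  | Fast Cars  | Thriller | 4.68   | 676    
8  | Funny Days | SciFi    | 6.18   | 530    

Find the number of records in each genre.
SELECT genre, COUNT(*) as count
FROM movies
GROUP BY genre

Result:
  Comedy: 1
  Drama: 2
  Romance: 1
  SciFi: 1
  Thriller: 3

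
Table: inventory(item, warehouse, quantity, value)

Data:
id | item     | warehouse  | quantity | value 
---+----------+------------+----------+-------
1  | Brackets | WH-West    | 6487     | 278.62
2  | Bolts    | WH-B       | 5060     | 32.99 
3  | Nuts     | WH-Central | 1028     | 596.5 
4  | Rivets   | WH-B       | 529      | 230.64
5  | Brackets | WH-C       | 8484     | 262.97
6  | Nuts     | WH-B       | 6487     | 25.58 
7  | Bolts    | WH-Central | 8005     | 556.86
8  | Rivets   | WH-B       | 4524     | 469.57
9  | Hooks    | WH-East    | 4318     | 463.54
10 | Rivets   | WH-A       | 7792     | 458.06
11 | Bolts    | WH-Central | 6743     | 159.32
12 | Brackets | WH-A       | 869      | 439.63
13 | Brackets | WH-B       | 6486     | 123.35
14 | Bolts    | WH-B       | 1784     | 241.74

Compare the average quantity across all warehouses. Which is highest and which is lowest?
SELECT warehouse, AVG(quantity)
FROM inventory
GROUP BY warehouse
ORDER BY AVG(quantity)

All groups:
  WH-B: 4145.00
  WH-East: 4318.00
  WH-A: 4330.50
  WH-Central: 5258.67
  WH-West: 6487.00
  WH-C: 8484.00

Highest: WH-C (8484.00)
Lowest: WH-B (4145.00)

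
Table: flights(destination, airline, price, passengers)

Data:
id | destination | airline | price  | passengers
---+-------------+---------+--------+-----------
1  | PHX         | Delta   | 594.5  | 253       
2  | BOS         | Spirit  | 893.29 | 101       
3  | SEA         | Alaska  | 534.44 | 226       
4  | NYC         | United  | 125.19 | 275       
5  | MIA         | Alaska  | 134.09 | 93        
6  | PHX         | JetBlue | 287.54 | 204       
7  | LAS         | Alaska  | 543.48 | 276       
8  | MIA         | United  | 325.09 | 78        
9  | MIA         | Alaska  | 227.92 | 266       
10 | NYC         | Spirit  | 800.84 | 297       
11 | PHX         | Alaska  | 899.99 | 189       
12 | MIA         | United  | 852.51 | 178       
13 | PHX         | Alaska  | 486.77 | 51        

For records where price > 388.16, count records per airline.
SELECT airline, COUNT(*)
FROM flights
WHERE price > 388.16
GROUP BY airline

Note: WHERE filters rows before grouping.

Result:
  Alaska: 4
  Delta: 1
  Spirit: 2
  United: 1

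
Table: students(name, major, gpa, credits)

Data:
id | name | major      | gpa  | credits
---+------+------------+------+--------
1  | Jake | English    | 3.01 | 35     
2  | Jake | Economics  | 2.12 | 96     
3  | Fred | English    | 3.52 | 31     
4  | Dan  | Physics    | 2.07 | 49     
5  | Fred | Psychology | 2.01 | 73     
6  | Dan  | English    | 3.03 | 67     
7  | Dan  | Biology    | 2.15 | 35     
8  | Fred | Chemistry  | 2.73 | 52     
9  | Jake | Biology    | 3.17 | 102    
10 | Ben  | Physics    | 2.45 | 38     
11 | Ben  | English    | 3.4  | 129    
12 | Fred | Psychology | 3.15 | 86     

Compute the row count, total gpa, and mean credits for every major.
SELECT major,
       COUNT(*) as cnt,
       SUM(gpa) as total_gpa,
       AVG(credits) as avg_credits
FROM students
GROUP BY major

Result:
  Biology: 2 records, 5.32 total gpa, 68.50 avg credits
  Chemistry: 1 records, 2.73 total gpa, 52.00 avg credits
  Economics: 1 records, 2.12 total gpa, 96.00 avg credits
  English: 4 records, 12.96 total gpa, 65.50 avg credits
  Physics: 2 records, 4.52 total gpa, 43.50 avg credits
  Psychology: 2 records, 5.16 total gpa, 79.50 avg credits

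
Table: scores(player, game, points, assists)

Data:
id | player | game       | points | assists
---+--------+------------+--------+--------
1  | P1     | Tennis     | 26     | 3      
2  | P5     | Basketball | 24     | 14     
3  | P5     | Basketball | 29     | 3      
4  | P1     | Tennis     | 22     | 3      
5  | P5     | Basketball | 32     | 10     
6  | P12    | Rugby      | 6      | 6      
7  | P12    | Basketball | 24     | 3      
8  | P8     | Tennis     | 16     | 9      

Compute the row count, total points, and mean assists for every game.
SELECT game,
       COUNT(*) as cnt,
       SUM(points) as total_points,
       AVG(assists) as avg_assists
FROM scores
GROUP BY game

Result:
  Basketball: 4 records, 109 total points, 7.50 avg assists
  Rugby: 1 records, 6 total points, 6.00 avg assists
  Tennis: 3 records, 64 total points, 5.00 avg assists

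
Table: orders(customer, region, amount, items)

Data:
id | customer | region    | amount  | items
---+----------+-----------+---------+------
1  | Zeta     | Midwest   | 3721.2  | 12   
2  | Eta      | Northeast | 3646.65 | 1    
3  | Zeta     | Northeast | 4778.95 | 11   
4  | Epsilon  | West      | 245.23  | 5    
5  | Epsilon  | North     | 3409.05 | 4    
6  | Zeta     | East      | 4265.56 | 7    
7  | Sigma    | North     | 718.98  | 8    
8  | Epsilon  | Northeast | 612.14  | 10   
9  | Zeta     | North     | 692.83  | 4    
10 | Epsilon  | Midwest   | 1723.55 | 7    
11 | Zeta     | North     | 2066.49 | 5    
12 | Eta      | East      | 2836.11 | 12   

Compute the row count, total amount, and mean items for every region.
SELECT region,
       COUNT(*) as cnt,
       SUM(amount) as total_amount,
       AVG(items) as avg_items
FROM orders
GROUP BY region

Result:
  East: 2 records, 7101.67 total amount, 9.50 avg items
  Midwest: 2 records, 5444.75 total amount, 9.50 avg items
  North: 4 records, 6887.35 total amount, 5.25 avg items
  Northeast: 3 records, 9037.74 total amount, 7.33 avg items
  West: 1 records, 245.23 total amount, 5.00 avg items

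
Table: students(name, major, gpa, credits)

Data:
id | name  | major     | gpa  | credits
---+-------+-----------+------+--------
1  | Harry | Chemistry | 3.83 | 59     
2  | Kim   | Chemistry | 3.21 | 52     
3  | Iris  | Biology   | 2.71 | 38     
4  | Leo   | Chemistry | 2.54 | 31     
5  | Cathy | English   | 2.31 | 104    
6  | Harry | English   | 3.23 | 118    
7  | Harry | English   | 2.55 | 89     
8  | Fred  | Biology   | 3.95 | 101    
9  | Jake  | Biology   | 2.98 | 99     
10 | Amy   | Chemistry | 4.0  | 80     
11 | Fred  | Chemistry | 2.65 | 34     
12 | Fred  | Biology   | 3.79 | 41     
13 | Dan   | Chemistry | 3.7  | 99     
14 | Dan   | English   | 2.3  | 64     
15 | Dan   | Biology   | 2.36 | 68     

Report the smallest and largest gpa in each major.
SELECT major, MIN(gpa), MAX(gpa)
FROM students
GROUP BY major

Result:
  Biology: min=2.36, max=3.95
  Chemistry: min=2.54, max=4.00
  English: min=2.30, max=3.23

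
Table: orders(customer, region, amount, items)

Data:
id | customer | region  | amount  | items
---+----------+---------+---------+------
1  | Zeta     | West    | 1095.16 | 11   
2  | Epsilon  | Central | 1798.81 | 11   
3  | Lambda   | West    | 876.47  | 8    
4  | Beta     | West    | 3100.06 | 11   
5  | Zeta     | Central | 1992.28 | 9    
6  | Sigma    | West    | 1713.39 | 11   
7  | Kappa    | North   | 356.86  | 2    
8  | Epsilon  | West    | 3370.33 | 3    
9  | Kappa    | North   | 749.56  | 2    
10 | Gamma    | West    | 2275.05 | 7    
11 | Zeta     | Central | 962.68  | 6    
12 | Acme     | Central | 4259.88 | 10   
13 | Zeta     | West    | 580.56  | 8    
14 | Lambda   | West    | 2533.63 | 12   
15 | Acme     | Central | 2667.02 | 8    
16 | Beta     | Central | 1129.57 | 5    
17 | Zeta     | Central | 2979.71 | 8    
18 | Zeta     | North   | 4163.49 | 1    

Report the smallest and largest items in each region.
SELECT region, MIN(items), MAX(items)
FROM orders
GROUP BY region

Result:
  Central: min=5, max=11
  North: min=1, max=2
  West: min=3, max=12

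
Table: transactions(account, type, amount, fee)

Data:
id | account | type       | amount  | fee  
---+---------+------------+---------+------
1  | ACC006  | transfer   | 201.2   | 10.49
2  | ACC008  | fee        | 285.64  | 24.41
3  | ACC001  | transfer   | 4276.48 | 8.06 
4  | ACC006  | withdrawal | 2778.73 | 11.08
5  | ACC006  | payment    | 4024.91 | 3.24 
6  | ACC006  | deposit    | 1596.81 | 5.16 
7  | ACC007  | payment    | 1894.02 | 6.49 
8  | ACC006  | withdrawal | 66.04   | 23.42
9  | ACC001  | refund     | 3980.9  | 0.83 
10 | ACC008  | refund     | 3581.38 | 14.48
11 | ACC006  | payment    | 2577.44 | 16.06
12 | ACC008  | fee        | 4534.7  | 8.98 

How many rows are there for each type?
SELECT type, COUNT(*) as count
FROM transactions
GROUP BY type

Result:
  deposit: 1
  fee: 2
  payment: 3
  refund: 2
  transfer: 2
  withdrawal: 2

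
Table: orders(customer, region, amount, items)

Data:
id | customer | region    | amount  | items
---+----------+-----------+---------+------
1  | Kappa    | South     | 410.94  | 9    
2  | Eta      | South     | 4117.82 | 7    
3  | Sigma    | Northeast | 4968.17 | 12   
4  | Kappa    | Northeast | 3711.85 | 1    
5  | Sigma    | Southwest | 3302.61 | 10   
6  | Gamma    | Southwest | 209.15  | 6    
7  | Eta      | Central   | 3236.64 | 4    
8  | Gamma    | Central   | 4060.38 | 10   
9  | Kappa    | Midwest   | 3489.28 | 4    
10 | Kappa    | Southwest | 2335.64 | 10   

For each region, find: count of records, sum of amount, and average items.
SELECT region,
       COUNT(*) as cnt,
       SUM(amount) as total_amount,
       AVG(items) as avg_items
FROM orders
GROUP BY region

Result:
  Central: 2 records, 7297.02 total amount, 7.00 avg items
  Midwest: 1 records, 3489.28 total amount, 4.00 avg items
  Northeast: 2 records, 8680.02 total amount, 6.50 avg items
  South: 2 records, 4528.76 total amount, 8.00 avg items
  Southwest: 3 records, 5847.40 total amount, 8.67 avg items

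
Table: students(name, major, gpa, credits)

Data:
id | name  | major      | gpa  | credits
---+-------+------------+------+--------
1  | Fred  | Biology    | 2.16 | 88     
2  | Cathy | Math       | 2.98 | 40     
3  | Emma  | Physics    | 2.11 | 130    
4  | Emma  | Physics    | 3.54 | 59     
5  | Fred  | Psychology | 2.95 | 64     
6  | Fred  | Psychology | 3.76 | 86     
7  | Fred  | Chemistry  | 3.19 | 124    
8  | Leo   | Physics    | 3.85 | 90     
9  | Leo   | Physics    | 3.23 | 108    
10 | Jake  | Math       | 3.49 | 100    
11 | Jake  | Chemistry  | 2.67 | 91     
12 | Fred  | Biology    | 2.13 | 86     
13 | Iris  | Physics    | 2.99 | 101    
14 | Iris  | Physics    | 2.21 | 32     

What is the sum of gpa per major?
SELECT major, SUM(gpa) as result
FROM students
GROUP BY major

Result:
  Biology: 4.29
  Chemistry: 5.86
  Math: 6.47
  Physics: 17.93
  Psychology: 6.71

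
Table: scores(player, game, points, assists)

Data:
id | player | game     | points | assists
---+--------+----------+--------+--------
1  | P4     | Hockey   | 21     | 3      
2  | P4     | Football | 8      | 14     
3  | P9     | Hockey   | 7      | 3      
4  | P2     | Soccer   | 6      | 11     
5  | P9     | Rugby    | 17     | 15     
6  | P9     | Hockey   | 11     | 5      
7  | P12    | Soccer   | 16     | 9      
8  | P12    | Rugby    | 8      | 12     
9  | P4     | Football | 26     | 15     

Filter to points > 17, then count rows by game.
SELECT game, COUNT(*)
FROM scores
WHERE points > 17
GROUP BY game

Note: WHERE filters rows before grouping.

Result:
  Football: 1
  Hockey: 1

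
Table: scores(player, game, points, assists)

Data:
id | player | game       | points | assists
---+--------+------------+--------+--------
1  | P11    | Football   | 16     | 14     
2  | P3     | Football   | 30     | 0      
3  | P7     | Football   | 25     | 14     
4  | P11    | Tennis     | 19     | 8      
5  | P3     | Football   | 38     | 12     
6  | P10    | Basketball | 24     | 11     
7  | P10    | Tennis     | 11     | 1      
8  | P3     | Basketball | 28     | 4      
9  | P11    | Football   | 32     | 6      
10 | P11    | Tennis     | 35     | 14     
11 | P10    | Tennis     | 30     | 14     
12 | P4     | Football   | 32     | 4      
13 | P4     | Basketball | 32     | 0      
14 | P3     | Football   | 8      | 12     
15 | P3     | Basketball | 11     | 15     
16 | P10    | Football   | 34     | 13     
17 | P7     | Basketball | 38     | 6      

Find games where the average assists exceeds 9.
SELECT game, AVG(assists)
FROM scores
GROUP BY game
HAVING AVG(assists) > 9

Result:
  Football: avg=9.38
  Tennis: avg=9.25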